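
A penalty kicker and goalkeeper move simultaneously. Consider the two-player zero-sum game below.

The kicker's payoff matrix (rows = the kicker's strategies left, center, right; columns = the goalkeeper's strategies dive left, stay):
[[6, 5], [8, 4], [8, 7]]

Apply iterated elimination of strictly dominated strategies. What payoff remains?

7

Column dive left is strictly dominated by stay for the goalkeeper (5<6, 4<8, 7<8); eliminate dive left.
Row left is strictly dominated by row right (7>5); eliminate left.
Row center is strictly dominated by row right (7>4); eliminate center.
Only (right, stay) remains, with payoff 7.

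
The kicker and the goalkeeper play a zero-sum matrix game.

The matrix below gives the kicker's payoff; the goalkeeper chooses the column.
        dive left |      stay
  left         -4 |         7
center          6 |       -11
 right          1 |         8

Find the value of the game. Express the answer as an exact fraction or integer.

Row left is strictly dominated by row right, so the kicker never plays it.
The remaining 2×2 game on (center, right) × (dive left, stay) has no saddle point. Let the kicker play center with probability p; indifference gives 6p + (1−p) = −11p + 8(1−p), so p = 7/24.
Similarly the goalkeeper's optimal q on dive left is 19/24, and the value is 6·(19/24) + (-11)·(5/24) = 59/24.

59/24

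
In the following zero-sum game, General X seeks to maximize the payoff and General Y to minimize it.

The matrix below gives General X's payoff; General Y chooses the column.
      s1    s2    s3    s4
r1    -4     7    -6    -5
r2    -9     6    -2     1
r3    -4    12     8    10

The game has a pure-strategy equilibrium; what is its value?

-4

Row minima: -6, -9, -4 → General X's maximin is -4.
Column maxima: -4, 12, 8, 10 → General Y's minimax is -4.
They coincide at (r3, s1), so the value is -4.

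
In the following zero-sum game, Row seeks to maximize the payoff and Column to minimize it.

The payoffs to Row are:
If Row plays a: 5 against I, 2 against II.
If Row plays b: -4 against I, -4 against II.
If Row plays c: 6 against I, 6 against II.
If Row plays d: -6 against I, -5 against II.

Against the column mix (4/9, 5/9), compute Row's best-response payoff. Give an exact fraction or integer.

a: (5)·(4/9) + (2)·(5/9) = 10/3.
b: (-4)·(4/9) + (-4)·(5/9) = -4.
c: (6)·(4/9) + (6)·(5/9) = 6.
d: (-6)·(4/9) + (-5)·(5/9) = -49/9.
The best pure response is c with expected payoff 6.

6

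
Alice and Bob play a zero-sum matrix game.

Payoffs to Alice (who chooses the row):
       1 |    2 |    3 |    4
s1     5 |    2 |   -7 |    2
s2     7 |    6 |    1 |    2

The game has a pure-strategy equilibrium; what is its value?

1

Row minima: -7, 1 → Alice's maximin is 1.
Column maxima: 7, 6, 1, 2 → Bob's minimax is 1.
They coincide at (s2, 3), so the value is 1.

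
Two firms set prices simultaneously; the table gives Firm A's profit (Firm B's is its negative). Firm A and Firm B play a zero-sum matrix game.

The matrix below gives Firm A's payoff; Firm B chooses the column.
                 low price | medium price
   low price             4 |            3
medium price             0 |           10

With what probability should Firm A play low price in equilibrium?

10/11

Row minima are 3 and 0, so Firm A's maximin is 3; column maxima are 4 and 10, so Firm B's minimax is 4. These differ, so the equilibrium is in mixed strategies.
Let Firm A play low price with probability p. Firm B is indifferent when 4p = 3p + 10(1−p), giving p = 10/11.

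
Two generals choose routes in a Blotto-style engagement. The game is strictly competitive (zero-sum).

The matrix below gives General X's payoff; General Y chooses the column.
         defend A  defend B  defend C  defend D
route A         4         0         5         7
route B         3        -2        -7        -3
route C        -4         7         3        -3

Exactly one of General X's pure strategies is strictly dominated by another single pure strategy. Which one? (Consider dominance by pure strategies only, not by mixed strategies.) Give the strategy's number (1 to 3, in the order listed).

Compare route B with route A: 4 > 3, 0 > -2, 5 > -7, 7 > -3.
So route A strictly dominates route B for General X; route B is strictly dominated.

2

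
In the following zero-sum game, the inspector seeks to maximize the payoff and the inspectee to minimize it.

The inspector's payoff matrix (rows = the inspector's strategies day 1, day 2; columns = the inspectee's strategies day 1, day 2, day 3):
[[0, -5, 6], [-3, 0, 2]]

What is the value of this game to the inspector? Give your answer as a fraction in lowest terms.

Column day 3 is strictly dominated by day 1 for the inspectee (it gives the inspector more in every row).
The remaining 2×2 game on (day 1, day 2) × (day 1, day 2) has no saddle point. Let the inspector play day 1 with probability p; indifference gives −3(1−p) = −5p, so p = 3/8.
Similarly the inspectee's optimal q on day 1 is 5/8, and the value is 0·(5/8) + (-5)·(3/8) = -15/8.

-15/8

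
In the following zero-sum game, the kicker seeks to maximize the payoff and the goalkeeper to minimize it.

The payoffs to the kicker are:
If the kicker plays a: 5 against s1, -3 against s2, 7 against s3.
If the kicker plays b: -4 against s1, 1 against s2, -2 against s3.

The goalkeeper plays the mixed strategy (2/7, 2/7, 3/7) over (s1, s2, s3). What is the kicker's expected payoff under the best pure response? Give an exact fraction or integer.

25/7

a: (5)·(2/7) + (-3)·(2/7) + (7)·(3/7) = 25/7.
b: (-4)·(2/7) + (1)·(2/7) + (-2)·(3/7) = -12/7.
The best pure response is a with expected payoff 25/7.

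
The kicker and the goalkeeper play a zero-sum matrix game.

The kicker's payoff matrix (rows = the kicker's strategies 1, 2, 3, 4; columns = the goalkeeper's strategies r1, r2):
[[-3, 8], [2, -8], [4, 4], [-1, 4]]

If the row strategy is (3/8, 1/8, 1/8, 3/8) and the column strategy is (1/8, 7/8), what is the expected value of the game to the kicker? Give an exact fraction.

Against (1/8, 7/8), each row's expected payoff is 1: 53/8; 2: -27/4; 3: 4; 4: 27/8.
Taking the (3/8, 1/8, 1/8, 3/8)-weighted average: (3/8)·(53/8) + (1/8)·(-27/4) + (1/8)·(4) + (3/8)·(27/8) = 109/32.

109/32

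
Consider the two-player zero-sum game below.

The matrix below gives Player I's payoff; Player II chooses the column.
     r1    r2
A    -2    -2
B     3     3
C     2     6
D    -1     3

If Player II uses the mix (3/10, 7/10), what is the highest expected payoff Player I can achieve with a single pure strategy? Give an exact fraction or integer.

24/5

A: (-2)·(3/10) + (-2)·(7/10) = -2.
B: (3)·(3/10) + (3)·(7/10) = 3.
C: (2)·(3/10) + (6)·(7/10) = 24/5.
D: (-1)·(3/10) + (3)·(7/10) = 9/5.
The best pure response is C with expected payoff 24/5.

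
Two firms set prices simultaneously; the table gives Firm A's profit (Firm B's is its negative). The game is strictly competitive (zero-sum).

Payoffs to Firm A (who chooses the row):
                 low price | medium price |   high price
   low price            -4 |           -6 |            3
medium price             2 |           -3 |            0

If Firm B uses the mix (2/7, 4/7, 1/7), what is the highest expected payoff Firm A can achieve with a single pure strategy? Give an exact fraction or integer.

-8/7

low price: (-4)·(2/7) + (-6)·(4/7) + (3)·(1/7) = -29/7.
medium price: (2)·(2/7) + (-3)·(4/7) + (0)·(1/7) = -8/7.
The best pure response is medium price with expected payoff -8/7.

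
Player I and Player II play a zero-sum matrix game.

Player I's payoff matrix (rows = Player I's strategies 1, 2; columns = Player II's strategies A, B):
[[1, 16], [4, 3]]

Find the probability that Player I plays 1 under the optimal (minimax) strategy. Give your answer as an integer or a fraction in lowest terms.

Row minima are 1 and 3, so Player I's maximin is 3; column maxima are 4 and 16, so Player II's minimax is 4. These differ, so the equilibrium is in mixed strategies.
Let Player I play 1 with probability p. Player II is indifferent when p + 4(1−p) = 16p + 3(1−p), giving p = 1/16.

1/16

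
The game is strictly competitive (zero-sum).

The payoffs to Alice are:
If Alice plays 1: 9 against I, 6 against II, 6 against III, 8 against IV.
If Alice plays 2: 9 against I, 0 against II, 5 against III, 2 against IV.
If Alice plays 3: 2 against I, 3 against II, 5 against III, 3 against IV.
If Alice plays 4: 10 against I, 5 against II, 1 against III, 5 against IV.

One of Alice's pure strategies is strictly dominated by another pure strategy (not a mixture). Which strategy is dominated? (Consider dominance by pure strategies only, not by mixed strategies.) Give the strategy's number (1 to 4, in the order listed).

3

Compare 3 with 1: 9 > 2, 6 > 3, 6 > 5, 8 > 3.
So 1 strictly dominates 3 for Alice; 3 is strictly dominated.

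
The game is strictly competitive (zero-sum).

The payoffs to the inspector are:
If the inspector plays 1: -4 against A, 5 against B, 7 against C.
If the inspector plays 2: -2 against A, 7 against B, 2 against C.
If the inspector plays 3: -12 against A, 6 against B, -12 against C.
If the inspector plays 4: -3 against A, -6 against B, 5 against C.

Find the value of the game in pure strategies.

-2

Row minima: -4, -2, -12, -6 → the inspector's maximin is -2.
Column maxima: -2, 7, 7 → the inspectee's minimax is -2.
They coincide at (2, A), so the value is -2.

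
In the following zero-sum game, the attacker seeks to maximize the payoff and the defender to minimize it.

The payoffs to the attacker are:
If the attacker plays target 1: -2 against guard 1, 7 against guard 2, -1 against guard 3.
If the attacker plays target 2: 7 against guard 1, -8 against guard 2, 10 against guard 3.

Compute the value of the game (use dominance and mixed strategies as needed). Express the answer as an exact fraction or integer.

11/8

Column guard 3 is strictly dominated by guard 1 for the defender (it gives the attacker more in every row).
The remaining 2×2 game on (target 1, target 2) × (guard 1, guard 2) has no saddle point. Let the attacker play target 1 with probability p; indifference gives −2p + 7(1−p) = 7p − 8(1−p), so p = 5/8.
Similarly the defender's optimal q on guard 1 is 5/8, and the value is -2·(5/8) + (7)·(3/8) = 11/8.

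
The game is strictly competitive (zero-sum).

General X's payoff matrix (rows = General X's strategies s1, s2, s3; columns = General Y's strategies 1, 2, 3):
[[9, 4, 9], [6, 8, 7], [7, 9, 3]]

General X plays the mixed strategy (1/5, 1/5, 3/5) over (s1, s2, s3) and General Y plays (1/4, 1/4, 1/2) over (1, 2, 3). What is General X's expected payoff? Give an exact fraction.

Against (1/4, 1/4, 1/2), each row's expected payoff is s1: 31/4; s2: 7; s3: 11/2.
Taking the (1/5, 1/5, 3/5)-weighted average: (1/5)·(31/4) + (1/5)·(7) + (3/5)·(11/2) = 25/4.

25/4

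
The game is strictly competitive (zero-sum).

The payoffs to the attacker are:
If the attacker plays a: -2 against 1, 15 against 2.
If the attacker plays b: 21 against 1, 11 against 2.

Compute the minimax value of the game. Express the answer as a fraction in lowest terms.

337/27

Row minima are -2 and 11, so the attacker's maximin is 11; column maxima are 21 and 15, so the defender's minimax is 15. These differ, so the equilibrium is in mixed strategies.
Let the attacker play a with probability p. The defender is indifferent when −2p + 21(1−p) = 15p + 11(1−p), giving p = 10/27.
Let the defender play 1 with probability q. The attacker is indifferent when −2q + 15(1−q) = 21q + 11(1−q), giving q = 4/27.
The value is -2·(4/27) + (15)·(23/27) = 337/27.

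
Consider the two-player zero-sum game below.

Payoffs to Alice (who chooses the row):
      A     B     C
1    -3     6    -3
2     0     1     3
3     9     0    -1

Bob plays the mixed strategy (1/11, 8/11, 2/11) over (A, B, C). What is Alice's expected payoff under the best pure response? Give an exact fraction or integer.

1: (-3)·(1/11) + (6)·(8/11) + (-3)·(2/11) = 39/11.
2: (0)·(1/11) + (1)·(8/11) + (3)·(2/11) = 14/11.
3: (9)·(1/11) + (0)·(8/11) + (-1)·(2/11) = 7/11.
The best pure response is 1 with expected payoff 39/11.

39/11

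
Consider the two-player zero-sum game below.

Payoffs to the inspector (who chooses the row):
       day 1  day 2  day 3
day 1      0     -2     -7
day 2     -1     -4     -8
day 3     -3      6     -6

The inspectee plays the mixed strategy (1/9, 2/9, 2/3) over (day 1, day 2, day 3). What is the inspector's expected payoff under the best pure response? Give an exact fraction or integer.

day 1: (0)·(1/9) + (-2)·(2/9) + (-7)·(2/3) = -46/9.
day 2: (-1)·(1/9) + (-4)·(2/9) + (-8)·(2/3) = -19/3.
day 3: (-3)·(1/9) + (6)·(2/9) + (-6)·(2/3) = -3.
The best pure response is day 3 with expected payoff -3.

-3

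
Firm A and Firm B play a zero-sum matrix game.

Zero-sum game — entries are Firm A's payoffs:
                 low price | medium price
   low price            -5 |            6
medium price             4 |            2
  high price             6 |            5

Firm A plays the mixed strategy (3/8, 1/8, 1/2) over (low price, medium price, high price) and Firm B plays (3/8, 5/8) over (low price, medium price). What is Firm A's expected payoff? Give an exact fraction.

239/64

Against (3/8, 5/8), each row's expected payoff is low price: 15/8; medium price: 11/4; high price: 43/8.
Taking the (3/8, 1/8, 1/2)-weighted average: (3/8)·(15/8) + (1/8)·(11/4) + (1/2)·(43/8) = 239/64.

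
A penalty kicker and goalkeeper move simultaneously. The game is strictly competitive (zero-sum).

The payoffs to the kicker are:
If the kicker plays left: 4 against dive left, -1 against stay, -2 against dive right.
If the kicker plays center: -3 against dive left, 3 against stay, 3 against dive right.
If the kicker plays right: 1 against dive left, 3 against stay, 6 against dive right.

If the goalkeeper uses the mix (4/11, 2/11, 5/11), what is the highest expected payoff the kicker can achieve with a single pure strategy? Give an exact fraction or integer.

40/11

left: (4)·(4/11) + (-1)·(2/11) + (-2)·(5/11) = 4/11.
center: (-3)·(4/11) + (3)·(2/11) + (3)·(5/11) = 9/11.
right: (1)·(4/11) + (3)·(2/11) + (6)·(5/11) = 40/11.
The best pure response is right with expected payoff 40/11.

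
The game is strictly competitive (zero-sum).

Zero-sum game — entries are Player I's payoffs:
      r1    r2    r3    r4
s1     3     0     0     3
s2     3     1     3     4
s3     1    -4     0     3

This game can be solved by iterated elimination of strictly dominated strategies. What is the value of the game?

Row s3 is strictly dominated by row s2 (3>1, 1>-4, 3>0, 4>3); eliminate s3.
Column r4 is strictly dominated by r2 for Player II (0<3, 1<4); eliminate r4.
Column r1 is strictly dominated by r2 for Player II (0<3, 1<3); eliminate r1.
Row s1 is strictly dominated by row s2 (1>0, 3>0); eliminate s1.
Column r3 is strictly dominated by r2 for Player II (1<3); eliminate r3.
Only (s2, r2) remains, with payoff 1.

1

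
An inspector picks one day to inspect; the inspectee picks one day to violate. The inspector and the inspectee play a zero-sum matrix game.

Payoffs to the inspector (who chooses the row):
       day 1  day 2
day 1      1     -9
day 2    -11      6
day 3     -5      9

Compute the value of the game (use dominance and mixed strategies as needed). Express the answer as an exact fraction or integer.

Row day 2 is strictly dominated by row day 3, so the inspector never plays it.
The remaining 2×2 game on (day 1, day 3) × (day 1, day 2) has no saddle point. Let the inspector play day 1 with probability p; indifference gives p − 5(1−p) = −9p + 9(1−p), so p = 7/12.
Similarly the inspectee's optimal q on day 1 is 3/4, and the value is 1·(3/4) + (-9)·(1/4) = -3/2.

-3/2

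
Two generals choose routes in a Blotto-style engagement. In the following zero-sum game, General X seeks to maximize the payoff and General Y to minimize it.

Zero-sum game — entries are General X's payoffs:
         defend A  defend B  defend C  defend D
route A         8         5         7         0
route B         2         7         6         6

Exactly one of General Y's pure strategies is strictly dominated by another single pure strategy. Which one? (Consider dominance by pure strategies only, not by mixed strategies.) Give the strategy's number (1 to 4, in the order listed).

General Y prefers columns that give General X less. Compare defend B with defend D: 0 < 5, 6 < 7.
So defend D strictly dominates defend B for General Y; defend B is strictly dominated.

2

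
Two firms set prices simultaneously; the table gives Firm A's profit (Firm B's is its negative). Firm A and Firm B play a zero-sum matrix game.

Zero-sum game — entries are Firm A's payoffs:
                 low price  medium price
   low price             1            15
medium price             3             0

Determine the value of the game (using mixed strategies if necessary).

45/17

Row minima are 1 and 0, so Firm A's maximin is 1; column maxima are 3 and 15, so Firm B's minimax is 3. These differ, so the equilibrium is in mixed strategies.
Let Firm A play low price with probability p. Firm B is indifferent when p + 3(1−p) = 15p, giving p = 3/17.
Let Firm B play low price with probability q. Firm A is indifferent when q + 15(1−q) = 3q, giving q = 15/17.
The value is 1·(15/17) + (15)·(2/17) = 45/17.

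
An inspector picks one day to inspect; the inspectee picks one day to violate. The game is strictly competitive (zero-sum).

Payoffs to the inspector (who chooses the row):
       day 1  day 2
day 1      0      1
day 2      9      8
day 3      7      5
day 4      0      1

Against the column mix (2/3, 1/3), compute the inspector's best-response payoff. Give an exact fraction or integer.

day 1: (0)·(2/3) + (1)·(1/3) = 1/3.
day 2: (9)·(2/3) + (8)·(1/3) = 26/3.
day 3: (7)·(2/3) + (5)·(1/3) = 19/3.
day 4: (0)·(2/3) + (1)·(1/3) = 1/3.
The best pure response is day 2 with expected payoff 26/3.

26/3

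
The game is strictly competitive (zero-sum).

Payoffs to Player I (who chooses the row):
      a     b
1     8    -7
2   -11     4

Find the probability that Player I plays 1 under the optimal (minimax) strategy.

Row minima are -7 and -11, so Player I's maximin is -7; column maxima are 8 and 4, so Player II's minimax is 4. These differ, so the equilibrium is in mixed strategies.
Let Player I play 1 with probability p. Player II is indifferent when 8p − 11(1−p) = −7p + 4(1−p), giving p = 1/2.

1/2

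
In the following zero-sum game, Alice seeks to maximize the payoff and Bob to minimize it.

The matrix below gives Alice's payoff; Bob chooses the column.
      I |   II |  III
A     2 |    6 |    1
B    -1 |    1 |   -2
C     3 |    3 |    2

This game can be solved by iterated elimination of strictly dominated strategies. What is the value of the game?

Row B is strictly dominated by row A (2>-1, 6>1, 1>-2); eliminate B.
Column I is strictly dominated by III for Bob (1<2, 2<3); eliminate I.
Column II is strictly dominated by III for Bob (1<6, 2<3); eliminate II.
Row A is strictly dominated by row C (2>1); eliminate A.
Only (C, III) remains, with payoff 2.

2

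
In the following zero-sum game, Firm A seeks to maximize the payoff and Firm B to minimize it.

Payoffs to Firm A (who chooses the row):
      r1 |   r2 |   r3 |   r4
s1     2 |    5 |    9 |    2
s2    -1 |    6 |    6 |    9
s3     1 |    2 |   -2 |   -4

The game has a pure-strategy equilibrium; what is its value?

2

Row minima: 2, -1, -4 → Firm A's maximin is 2.
Column maxima: 2, 6, 9, 9 → Firm B's minimax is 2.
They coincide at (s1, r1), so the value is 2.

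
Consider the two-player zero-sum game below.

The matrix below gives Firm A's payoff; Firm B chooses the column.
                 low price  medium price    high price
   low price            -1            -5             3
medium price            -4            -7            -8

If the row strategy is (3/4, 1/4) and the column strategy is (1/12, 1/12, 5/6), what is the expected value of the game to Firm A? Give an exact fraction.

-19/48

Against (1/12, 1/12, 5/6), each row's expected payoff is low price: 2; medium price: -91/12.
Taking the (3/4, 1/4)-weighted average: (3/4)·(2) + (1/4)·(-91/12) = -19/48.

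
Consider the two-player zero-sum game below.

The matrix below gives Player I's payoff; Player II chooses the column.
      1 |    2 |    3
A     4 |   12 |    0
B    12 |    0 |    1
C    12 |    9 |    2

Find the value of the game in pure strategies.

Row minima: 0, 0, 2 → Player I's maximin is 2.
Column maxima: 12, 12, 2 → Player II's minimax is 2.
They coincide at (C, 3), so the value is 2.

2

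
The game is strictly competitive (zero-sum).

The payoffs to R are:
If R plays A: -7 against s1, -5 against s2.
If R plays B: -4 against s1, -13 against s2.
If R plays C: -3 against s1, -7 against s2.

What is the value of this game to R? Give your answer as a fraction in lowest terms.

-17/3

Row B is strictly dominated by row C, so R never plays it.
The remaining 2×2 game on (A, C) × (s1, s2) has no saddle point. Let R play A with probability p; indifference gives −7p − 3(1−p) = −5p − 7(1−p), so p = 2/3.
Similarly C's optimal q on s1 is 1/3, and the value is -7·(1/3) + (-5)·(2/3) = -17/3.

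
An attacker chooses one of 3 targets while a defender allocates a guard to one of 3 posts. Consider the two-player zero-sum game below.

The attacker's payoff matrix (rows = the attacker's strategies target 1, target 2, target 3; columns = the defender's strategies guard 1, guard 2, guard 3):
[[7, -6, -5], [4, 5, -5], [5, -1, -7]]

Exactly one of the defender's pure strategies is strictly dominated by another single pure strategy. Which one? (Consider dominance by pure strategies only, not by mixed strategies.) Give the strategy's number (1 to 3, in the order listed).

1

The defender prefers columns that give the attacker less. Compare guard 1 with guard 3: -5 < 7, -5 < 4, -7 < 5.
So guard 3 strictly dominates guard 1 for the defender; guard 1 is strictly dominated.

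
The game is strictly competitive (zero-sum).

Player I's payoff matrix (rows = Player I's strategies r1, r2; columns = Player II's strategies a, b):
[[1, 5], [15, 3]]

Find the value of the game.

9/2

Row minima are 1 and 3, so Player I's maximin is 3; column maxima are 15 and 5, so Player II's minimax is 5. These differ, so the equilibrium is in mixed strategies.
Let Player I play r1 with probability p. Player II is indifferent when p + 15(1−p) = 5p + 3(1−p), giving p = 3/4.
Let Player II play a with probability q. Player I is indifferent when q + 5(1−q) = 15q + 3(1−q), giving q = 1/8.
The value is 1·(1/8) + (5)·(7/8) = 9/2.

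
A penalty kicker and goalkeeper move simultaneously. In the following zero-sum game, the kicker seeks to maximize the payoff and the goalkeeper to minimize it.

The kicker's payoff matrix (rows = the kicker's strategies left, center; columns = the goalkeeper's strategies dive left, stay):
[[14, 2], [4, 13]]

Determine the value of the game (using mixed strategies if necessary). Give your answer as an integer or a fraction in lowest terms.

Row minima are 2 and 4, so the kicker's maximin is 4; column maxima are 14 and 13, so the goalkeeper's minimax is 13. These differ, so the equilibrium is in mixed strategies.
Let the kicker play left with probability p. The goalkeeper is indifferent when 14p + 4(1−p) = 2p + 13(1−p), giving p = 3/7.
Let the goalkeeper play dive left with probability q. The kicker is indifferent when 14q + 2(1−q) = 4q + 13(1−q), giving q = 11/21.
The value is 14·(11/21) + (2)·(10/21) = 58/7.

58/7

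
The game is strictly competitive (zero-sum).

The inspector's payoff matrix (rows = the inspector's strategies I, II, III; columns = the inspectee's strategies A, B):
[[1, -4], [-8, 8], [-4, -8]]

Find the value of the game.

-8/7

Row III is strictly dominated by row I, so the inspector never plays it.
The remaining 2×2 game on (I, II) × (A, B) has no saddle point. Let the inspector play I with probability p; indifference gives p − 8(1−p) = −4p + 8(1−p), so p = 16/21.
Similarly the inspectee's optimal q on A is 4/7, and the value is 1·(4/7) + (-4)·(3/7) = -8/7.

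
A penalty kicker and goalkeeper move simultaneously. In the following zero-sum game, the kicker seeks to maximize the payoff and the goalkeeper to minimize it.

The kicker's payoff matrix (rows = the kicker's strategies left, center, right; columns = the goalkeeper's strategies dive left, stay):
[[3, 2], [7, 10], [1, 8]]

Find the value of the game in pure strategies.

Row minima: 2, 7, 1 → the kicker's maximin is 7.
Column maxima: 7, 10 → the goalkeeper's minimax is 7.
They coincide at (center, dive left), so the value is 7.

7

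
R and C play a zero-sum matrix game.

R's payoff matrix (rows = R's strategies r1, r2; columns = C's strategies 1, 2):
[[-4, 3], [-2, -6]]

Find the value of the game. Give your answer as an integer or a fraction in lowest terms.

Row minima are -4 and -6, so R's maximin is -4; column maxima are -2 and 3, so C's minimax is -2. These differ, so the equilibrium is in mixed strategies.
Let R play r1 with probability p. C is indifferent when −4p − 2(1−p) = 3p − 6(1−p), giving p = 4/11.
Let C play 1 with probability q. R is indifferent when −4q + 3(1−q) = −2q − 6(1−q), giving q = 9/11.
The value is -4·(9/11) + (3)·(2/11) = -30/11.

-30/11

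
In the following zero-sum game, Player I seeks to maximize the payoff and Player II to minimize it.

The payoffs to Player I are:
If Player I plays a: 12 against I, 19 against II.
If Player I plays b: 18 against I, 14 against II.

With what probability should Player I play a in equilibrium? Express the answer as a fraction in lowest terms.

Row minima are 12 and 14, so Player I's maximin is 14; column maxima are 18 and 19, so Player II's minimax is 18. These differ, so the equilibrium is in mixed strategies.
Let Player I play a with probability p. Player II is indifferent when 12p + 18(1−p) = 19p + 14(1−p), giving p = 4/11.

4/11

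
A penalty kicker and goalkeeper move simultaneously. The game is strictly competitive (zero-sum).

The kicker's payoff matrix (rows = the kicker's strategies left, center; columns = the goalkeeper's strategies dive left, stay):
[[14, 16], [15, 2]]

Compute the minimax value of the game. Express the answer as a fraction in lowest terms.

212/15

Row minima are 14 and 2, so the kicker's maximin is 14; column maxima are 15 and 16, so the goalkeeper's minimax is 15. These differ, so the equilibrium is in mixed strategies.
Let the kicker play left with probability p. The goalkeeper is indifferent when 14p + 15(1−p) = 16p + 2(1−p), giving p = 13/15.
Let the goalkeeper play dive left with probability q. The kicker is indifferent when 14q + 16(1−q) = 15q + 2(1−q), giving q = 14/15.
The value is 14·(14/15) + (16)·(1/15) = 212/15.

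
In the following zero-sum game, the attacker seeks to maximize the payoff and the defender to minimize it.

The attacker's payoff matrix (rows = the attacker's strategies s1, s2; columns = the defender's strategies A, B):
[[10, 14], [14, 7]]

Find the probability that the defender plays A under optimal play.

7/11

Row minima are 10 and 7, so the attacker's maximin is 10; column maxima are 14 and 14, so the defender's minimax is 14. These differ, so the equilibrium is in mixed strategies.
Let the defender play A with probability q. The attacker is indifferent when 10q + 14(1−q) = 14q + 7(1−q), giving q = 7/11.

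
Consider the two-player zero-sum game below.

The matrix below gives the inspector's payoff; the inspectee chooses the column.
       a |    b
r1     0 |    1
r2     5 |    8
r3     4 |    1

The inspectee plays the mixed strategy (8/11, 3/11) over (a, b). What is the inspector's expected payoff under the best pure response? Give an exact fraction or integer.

64/11

r1: (0)·(8/11) + (1)·(3/11) = 3/11.
r2: (5)·(8/11) + (8)·(3/11) = 64/11.
r3: (4)·(8/11) + (1)·(3/11) = 35/11.
The best pure response is r2 with expected payoff 64/11.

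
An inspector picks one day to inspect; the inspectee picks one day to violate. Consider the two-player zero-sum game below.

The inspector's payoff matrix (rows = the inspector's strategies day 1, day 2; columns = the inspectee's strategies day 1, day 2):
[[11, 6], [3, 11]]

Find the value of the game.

Row minima are 6 and 3, so the inspector's maximin is 6; column maxima are 11 and 11, so the inspectee's minimax is 11. These differ, so the equilibrium is in mixed strategies.
Let the inspector play day 1 with probability p. The inspectee is indifferent when 11p + 3(1−p) = 6p + 11(1−p), giving p = 8/13.
Let the inspectee play day 1 with probability q. The inspector is indifferent when 11q + 6(1−q) = 3q + 11(1−q), giving q = 5/13.
The value is 11·(5/13) + (6)·(8/13) = 103/13.

103/13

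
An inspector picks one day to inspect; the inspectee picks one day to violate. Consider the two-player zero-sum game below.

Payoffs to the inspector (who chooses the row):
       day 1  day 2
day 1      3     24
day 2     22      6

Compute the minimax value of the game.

510/37

Row minima are 3 and 6, so the inspector's maximin is 6; column maxima are 22 and 24, so the inspectee's minimax is 22. These differ, so the equilibrium is in mixed strategies.
Let the inspector play day 1 with probability p. The inspectee is indifferent when 3p + 22(1−p) = 24p + 6(1−p), giving p = 16/37.
Let the inspectee play day 1 with probability q. The inspector is indifferent when 3q + 24(1−q) = 22q + 6(1−q), giving q = 18/37.
The value is 3·(18/37) + (24)·(19/37) = 510/37.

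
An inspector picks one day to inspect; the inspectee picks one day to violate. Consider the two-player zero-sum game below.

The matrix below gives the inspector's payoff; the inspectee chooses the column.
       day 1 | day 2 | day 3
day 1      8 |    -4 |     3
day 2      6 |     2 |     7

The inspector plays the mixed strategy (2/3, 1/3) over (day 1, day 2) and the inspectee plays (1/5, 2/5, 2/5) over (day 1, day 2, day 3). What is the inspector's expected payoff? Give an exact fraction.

Against (1/5, 2/5, 2/5), each row's expected payoff is day 1: 6/5; day 2: 24/5.
Taking the (2/3, 1/3)-weighted average: (2/3)·(6/5) + (1/3)·(24/5) = 12/5.

12/5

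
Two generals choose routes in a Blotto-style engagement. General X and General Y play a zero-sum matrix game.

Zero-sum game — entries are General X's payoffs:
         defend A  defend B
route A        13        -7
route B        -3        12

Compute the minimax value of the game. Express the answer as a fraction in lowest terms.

Row minima are -7 and -3, so General X's maximin is -3; column maxima are 13 and 12, so General Y's minimax is 12. These differ, so the equilibrium is in mixed strategies.
Let General X play route A with probability p. General Y is indifferent when 13p − 3(1−p) = −7p + 12(1−p), giving p = 3/7.
Let General Y play defend A with probability q. General X is indifferent when 13q − 7(1−q) = −3q + 12(1−q), giving q = 19/35.
The value is 13·(19/35) + (-7)·(16/35) = 27/7.

27/7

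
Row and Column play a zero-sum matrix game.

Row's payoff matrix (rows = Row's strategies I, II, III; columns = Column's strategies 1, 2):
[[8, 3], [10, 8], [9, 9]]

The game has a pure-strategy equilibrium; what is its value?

9

Row minima: 3, 8, 9 → Row's maximin is 9.
Column maxima: 10, 9 → Column's minimax is 9.
They coincide at (III, 2), so the value is 9.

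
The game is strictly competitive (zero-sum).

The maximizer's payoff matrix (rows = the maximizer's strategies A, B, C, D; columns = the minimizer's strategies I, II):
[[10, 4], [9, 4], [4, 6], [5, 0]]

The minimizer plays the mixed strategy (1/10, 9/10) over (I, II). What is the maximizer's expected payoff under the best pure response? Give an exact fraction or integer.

A: (10)·(1/10) + (4)·(9/10) = 23/5.
B: (9)·(1/10) + (4)·(9/10) = 9/2.
C: (4)·(1/10) + (6)·(9/10) = 29/5.
D: (5)·(1/10) + (0)·(9/10) = 1/2.
The best pure response is C with expected payoff 29/5.

29/5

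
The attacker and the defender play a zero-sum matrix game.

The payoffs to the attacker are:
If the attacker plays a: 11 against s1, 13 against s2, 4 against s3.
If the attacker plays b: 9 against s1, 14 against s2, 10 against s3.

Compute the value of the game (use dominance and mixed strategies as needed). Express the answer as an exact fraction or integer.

Column s2 is strictly dominated by s1 for the defender (it gives the attacker more in every row).
The remaining 2×2 game on (a, b) × (s1, s3) has no saddle point. Let the attacker play a with probability p; indifference gives 11p + 9(1−p) = 4p + 10(1−p), so p = 1/8.
Similarly the defender's optimal q on s1 is 3/4, and the value is 11·(3/4) + (4)·(1/4) = 37/4.

37/4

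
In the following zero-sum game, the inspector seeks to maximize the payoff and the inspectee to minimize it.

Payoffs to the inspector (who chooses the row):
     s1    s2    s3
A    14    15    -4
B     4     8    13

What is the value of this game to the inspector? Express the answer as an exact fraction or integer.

Column s2 is strictly dominated by s1 for the inspectee (it gives the inspector more in every row).
The remaining 2×2 game on (A, B) × (s1, s3) has no saddle point. Let the inspector play A with probability p; indifference gives 14p + 4(1−p) = −4p + 13(1−p), so p = 1/3.
Similarly the inspectee's optimal q on s1 is 17/27, and the value is 14·(17/27) + (-4)·(10/27) = 22/3.

22/3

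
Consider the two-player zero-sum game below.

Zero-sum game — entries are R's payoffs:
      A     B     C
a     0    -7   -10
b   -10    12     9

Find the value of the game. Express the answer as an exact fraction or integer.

-100/29

Column B is strictly dominated by C for C (it gives R more in every row).
The remaining 2×2 game on (a, b) × (A, C) has no saddle point. Let R play a with probability p; indifference gives −10(1−p) = −10p + 9(1−p), so p = 19/29.
Similarly C's optimal q on A is 19/29, and the value is 0·(19/29) + (-10)·(10/29) = -100/29.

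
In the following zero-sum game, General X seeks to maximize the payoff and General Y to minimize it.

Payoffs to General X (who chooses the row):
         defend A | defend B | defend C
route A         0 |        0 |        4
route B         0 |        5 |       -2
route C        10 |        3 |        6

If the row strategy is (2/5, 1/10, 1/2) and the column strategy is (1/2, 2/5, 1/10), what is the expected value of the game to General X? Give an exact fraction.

187/50

Against (1/2, 2/5, 1/10), each row's expected payoff is route A: 2/5; route B: 9/5; route C: 34/5.
Taking the (2/5, 1/10, 1/2)-weighted average: (2/5)·(2/5) + (1/10)·(9/5) + (1/2)·(34/5) = 187/50.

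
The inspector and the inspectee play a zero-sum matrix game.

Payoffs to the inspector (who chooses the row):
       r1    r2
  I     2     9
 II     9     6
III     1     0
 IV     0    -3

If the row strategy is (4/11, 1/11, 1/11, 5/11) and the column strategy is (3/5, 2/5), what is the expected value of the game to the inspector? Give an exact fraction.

Against (3/5, 2/5), each row's expected payoff is I: 24/5; II: 39/5; III: 3/5; IV: -6/5.
Taking the (4/11, 1/11, 1/11, 5/11)-weighted average: (4/11)·(24/5) + (1/11)·(39/5) + (1/11)·(3/5) + (5/11)·(-6/5) = 108/55.

108/55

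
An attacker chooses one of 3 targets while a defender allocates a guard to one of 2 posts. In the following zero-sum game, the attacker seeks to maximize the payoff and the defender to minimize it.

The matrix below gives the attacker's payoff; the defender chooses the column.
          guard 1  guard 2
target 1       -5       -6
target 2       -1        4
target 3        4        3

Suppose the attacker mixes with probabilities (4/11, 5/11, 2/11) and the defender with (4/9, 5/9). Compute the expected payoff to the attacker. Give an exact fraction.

-58/99

Against (4/9, 5/9), each row's expected payoff is target 1: -50/9; target 2: 16/9; target 3: 31/9.
Taking the (4/11, 5/11, 2/11)-weighted average: (4/11)·(-50/9) + (5/11)·(16/9) + (2/11)·(31/9) = -58/99.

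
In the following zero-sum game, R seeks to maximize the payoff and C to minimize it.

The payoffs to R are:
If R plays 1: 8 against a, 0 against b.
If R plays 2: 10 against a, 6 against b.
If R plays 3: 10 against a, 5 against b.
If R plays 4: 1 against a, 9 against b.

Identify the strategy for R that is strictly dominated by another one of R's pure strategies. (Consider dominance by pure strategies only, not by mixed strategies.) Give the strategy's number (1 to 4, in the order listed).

Compare 1 with 2: 10 > 8, 6 > 0.
So 2 strictly dominates 1 for R; 1 is strictly dominated.

1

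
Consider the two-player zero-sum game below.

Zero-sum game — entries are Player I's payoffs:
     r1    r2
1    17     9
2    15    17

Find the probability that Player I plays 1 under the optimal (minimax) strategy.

Row minima are 9 and 15, so Player I's maximin is 15; column maxima are 17 and 17, so Player II's minimax is 17. These differ, so the equilibrium is in mixed strategies.
Let Player I play 1 with probability p. Player II is indifferent when 17p + 15(1−p) = 9p + 17(1−p), giving p = 1/5.

1/5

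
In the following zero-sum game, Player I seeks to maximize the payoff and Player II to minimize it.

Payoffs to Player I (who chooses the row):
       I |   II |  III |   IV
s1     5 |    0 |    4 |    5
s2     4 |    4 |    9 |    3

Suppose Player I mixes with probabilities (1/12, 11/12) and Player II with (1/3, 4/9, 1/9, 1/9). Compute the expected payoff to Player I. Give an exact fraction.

Against (1/3, 4/9, 1/9, 1/9), each row's expected payoff is s1: 8/3; s2: 40/9.
Taking the (1/12, 11/12)-weighted average: (1/12)·(8/3) + (11/12)·(40/9) = 116/27.

116/27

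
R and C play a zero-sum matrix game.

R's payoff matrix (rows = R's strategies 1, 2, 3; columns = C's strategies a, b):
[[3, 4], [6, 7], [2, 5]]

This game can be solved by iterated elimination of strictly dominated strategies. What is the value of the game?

6

Column b is strictly dominated by a for C (3<4, 6<7, 2<5); eliminate b.
Row 3 is strictly dominated by row 1 (3>2); eliminate 3.
Row 1 is strictly dominated by row 2 (6>3); eliminate 1.
Only (2, a) remains, with payoff 6.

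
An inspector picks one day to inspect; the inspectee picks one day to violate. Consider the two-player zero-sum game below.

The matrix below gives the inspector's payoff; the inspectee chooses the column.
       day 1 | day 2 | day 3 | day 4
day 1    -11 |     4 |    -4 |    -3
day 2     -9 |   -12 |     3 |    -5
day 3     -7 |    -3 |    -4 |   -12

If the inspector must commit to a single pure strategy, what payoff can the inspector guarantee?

The worst-case payoff for each row is day 1: -11, day 2: -12, day 3: -12.
The best of these is -11.

-11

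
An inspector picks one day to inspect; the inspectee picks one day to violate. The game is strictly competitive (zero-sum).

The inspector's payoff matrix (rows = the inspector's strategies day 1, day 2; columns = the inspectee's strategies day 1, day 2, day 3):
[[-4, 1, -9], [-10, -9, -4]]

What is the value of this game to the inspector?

Column day 2 is strictly dominated by day 1 for the inspectee (it gives the inspector more in every row).
The remaining 2×2 game on (day 1, day 2) × (day 1, day 3) has no saddle point. Let the inspector play day 1 with probability p; indifference gives −4p − 10(1−p) = −9p − 4(1−p), so p = 6/11.
Similarly the inspectee's optimal q on day 1 is 5/11, and the value is -4·(5/11) + (-9)·(6/11) = -74/11.

-74/11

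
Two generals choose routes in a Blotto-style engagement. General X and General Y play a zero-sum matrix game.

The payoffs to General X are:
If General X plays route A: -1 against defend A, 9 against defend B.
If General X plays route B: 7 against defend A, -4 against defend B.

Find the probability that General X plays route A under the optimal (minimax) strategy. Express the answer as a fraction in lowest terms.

Row minima are -1 and -4, so General X's maximin is -1; column maxima are 7 and 9, so General Y's minimax is 7. These differ, so the equilibrium is in mixed strategies.
Let General X play route A with probability p. General Y is indifferent when −p + 7(1−p) = 9p − 4(1−p), giving p = 11/21.

11/21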